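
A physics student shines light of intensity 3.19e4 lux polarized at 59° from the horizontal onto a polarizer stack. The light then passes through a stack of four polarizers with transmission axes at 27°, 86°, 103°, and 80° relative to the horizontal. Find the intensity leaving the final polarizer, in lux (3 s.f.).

I ≈ 4720 lux

I₁ = 3.19e4 lux · cos²(32°) = 2.294e+04 lux.
I₂ = I₁ · cos²(59°) = 2.294e+04 · 0.2653 = 6086 lux.
I₃ = I₂ · cos²(17°) = 6086 · 0.9145 = 5565 lux.
I₄ = I₃ · cos²(23°) = 5565 · 0.8473 = 4716 lux.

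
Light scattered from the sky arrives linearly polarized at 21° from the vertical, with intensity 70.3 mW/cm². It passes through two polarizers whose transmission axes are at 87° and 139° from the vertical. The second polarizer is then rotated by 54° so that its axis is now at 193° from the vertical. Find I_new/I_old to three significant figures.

I_new/I_old ≈ 0.200

Before rotation:
I₁ = I₀ cos²(87° − 21°) = I₀ cos²(66°) = 0.1654 I₀.
I₂ = I₁ cos²(139° − 87°) = 0.1654 I₀ · cos²(52°) = 0.06271 I₀.
After rotation:
I₁ = I₀ cos²(87° − 21°) = I₀ cos²(66°) = 0.1654 I₀.
Angle between axes 1 and 2: 74°. I₂ = 0.1654 I₀ · cos²(74°) = 0.01257 I₀.
Ratio = 0.01257 / 0.06271 = 0.2004.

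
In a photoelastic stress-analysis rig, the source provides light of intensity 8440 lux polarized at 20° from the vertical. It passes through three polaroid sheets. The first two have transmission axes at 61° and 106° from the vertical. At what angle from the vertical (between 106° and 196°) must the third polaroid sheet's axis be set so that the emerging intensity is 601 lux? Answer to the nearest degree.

θ ≈ 166°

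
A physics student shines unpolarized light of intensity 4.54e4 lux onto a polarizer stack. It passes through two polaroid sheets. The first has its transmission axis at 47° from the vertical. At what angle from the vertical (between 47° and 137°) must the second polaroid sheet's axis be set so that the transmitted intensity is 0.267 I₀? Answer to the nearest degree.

θ ≈ 90°

Unpolarized light through the first polarizer → I₁ = ½ I₀, now polarized at 47°.
Need I₂/I₀ = 0.267, so cos²(θ − 47°) = 0.267 / 0.5 = 0.534.
θ − 47° = arccos(√0.534) = 43.1°, giving θ ≈ 47 + 43.1 = 90.1°.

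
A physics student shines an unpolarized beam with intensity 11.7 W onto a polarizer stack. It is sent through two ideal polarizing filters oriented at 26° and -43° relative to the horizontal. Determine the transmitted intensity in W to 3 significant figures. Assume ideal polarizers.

Unpolarized light through the first polarizer → I₁ = 11.7 W/2 = 5.85 W, polarized at 26°.
I₂ = I₁ · cos²(69°) = 5.85 · 0.1284 = 0.7513 W.

I ≈ 0.751 W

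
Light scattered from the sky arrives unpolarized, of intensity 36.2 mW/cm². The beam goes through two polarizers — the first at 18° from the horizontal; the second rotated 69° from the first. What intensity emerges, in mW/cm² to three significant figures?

I ≈ 2.32 mW/cm²

Unpolarized light through the first polarizer → I₁ = 36.2 mW/cm²/2 = 18.1 mW/cm², polarized at 18°.
I₂ = I₁ · cos²(69°) = 18.1 · 0.1284 = 2.325 mW/cm².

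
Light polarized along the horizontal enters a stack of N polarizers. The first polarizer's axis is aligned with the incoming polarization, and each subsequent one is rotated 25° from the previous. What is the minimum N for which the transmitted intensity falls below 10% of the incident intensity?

N = 13

First polarizer is aligned with the polarization: full transmission.
Each further stage multiplies by cos²(25°) = 0.8214.
After N polarizers: T = 0.8214^(N−1). Require T < 0.10 ⇒ N−1 > ln(0.10)/ln(0.8214) = 11.70, so N−1 ≥ 12 and N = 13.
Check: N=13 gives T = 0.09432 < 0.10; N=12 gives T = 0.1148.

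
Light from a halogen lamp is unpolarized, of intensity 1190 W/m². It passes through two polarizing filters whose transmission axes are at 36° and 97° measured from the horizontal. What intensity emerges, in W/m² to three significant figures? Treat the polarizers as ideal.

I ≈ 140 W/m²

Unpolarized light through the first polarizer → I₁ = 1190 W/m²/2 = 595 W/m², polarized at 36°.
I₂ = I₁ · cos²(61°) = 595 · 0.235 = 139.8 W/m².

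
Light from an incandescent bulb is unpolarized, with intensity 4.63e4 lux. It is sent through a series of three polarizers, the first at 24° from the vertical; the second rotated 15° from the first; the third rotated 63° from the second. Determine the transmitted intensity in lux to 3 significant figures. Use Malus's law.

I ≈ 4450 lux

Unpolarized light through the first polarizer → I₁ = 4.63e4 lux/2 = 2.315e+04 lux, polarized at 24°.
I₂ = I₁ · cos²(15°) = 2.315e+04 · 0.933 = 2.16e+04 lux.
I₃ = I₂ · cos²(63°) = 2.16e+04 · 0.2061 = 4452 lux.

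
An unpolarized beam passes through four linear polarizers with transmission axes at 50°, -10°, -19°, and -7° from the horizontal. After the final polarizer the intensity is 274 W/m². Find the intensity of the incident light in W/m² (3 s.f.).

I₀ ≈ 2350 W/m²

Unpolarized light through the first polarizer → I₁ = ½ I₀, now polarized at 50°.
I₂ = I₁ cos²(-10° − 50°) = 0.5 I₀ · cos²(60°) = 0.125 I₀.
I₃ = I₂ cos²(-19° + 10°) = 0.125 I₀ · cos²(9°) = 0.1219 I₀.
I₄ = I₃ cos²(-7° + 19°) = 0.1219 I₀ · cos²(12°) = 0.1167 I₀.
So 274 W/m² = 0.1167 I₀, giving I₀ = 274/0.1167 = 2349 W/m².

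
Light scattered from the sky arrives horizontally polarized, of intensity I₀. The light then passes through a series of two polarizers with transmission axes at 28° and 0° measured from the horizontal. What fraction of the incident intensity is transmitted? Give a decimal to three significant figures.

≈ 0.608 I₀

By Malus's law, I₁ = I₀ cos²(28° − 0°) = I₀ cos²(28°) = 0.7796 I₀.
I₂ = I₁ cos²(0° − 28°) = 0.7796 I₀ · cos²(28°) = 0.6078 I₀.
Transmitted fraction = 0.6078.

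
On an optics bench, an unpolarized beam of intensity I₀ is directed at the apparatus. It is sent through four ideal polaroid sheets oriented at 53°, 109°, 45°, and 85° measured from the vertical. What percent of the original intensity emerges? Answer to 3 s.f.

Unpolarized light through the first polarizer → I₁ = ½ I₀, now polarized at 53°.
I₂ = I₁ cos²(109° − 53°) = 0.5 I₀ · cos²(56°) = 0.1563 I₀.
I₃ = I₂ cos²(45° − 109°) = 0.1563 I₀ · cos²(64°) = 0.03005 I₀.
I₄ = I₃ cos²(85° − 45°) = 0.03005 I₀ · cos²(40°) = 0.01763 I₀.
That is 1.763% of the incident intensity.

≈ 1.76%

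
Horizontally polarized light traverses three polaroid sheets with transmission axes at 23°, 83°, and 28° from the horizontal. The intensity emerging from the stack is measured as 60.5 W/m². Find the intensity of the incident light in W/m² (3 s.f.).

By Malus's law, I₁ = I₀ cos²(23° − 0°) = I₀ cos²(23°) = 0.8473 I₀.
I₂ = I₁ cos²(83° − 23°) = 0.8473 I₀ · cos²(60°) = 0.2118 I₀.
I₃ = I₂ cos²(28° − 83°) = 0.2118 I₀ · cos²(55°) = 0.06969 I₀.
So 60.5 W/m² = 0.06969 I₀, giving I₀ = 60.5/0.06969 = 868.1 W/m².

I₀ ≈ 868 W/m²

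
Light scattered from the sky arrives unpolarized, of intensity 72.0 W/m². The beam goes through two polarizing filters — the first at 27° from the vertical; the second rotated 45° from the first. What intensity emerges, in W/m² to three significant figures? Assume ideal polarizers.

Unpolarized light through the first polarizer → I₁ = 72.0 W/m²/2 = 36 W/m², polarized at 27°.
I₂ = I₁ · cos²(45°) = 36 · 0.5 = 18 W/m².

I ≈ 18.0 W/m²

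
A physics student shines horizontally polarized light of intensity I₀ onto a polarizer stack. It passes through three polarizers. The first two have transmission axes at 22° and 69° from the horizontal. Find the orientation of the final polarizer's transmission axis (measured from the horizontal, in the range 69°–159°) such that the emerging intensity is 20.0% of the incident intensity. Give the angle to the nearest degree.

θ ≈ 114°

By Malus's law, I₁ = I₀ cos²(22° − 0°) = I₀ cos²(22°) = 0.8597 I₀.
I₂ = I₁ cos²(69° − 22°) = 0.8597 I₀ · cos²(47°) = 0.3999 I₀.
Need I₃/I₀ = 0.2, so cos²(θ − 69°) = 0.2 / 0.3999 = 0.5002.
θ − 69° = arccos(√0.5002) = 45.0°, giving θ ≈ 69 + 45.0 = 114.0°.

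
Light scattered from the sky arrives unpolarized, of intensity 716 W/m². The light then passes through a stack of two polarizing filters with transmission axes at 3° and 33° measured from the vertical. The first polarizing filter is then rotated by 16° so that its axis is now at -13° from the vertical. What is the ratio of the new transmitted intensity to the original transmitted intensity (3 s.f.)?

Before rotation:
Unpolarized light through the first polarizer → I₁ = ½ I₀, now polarized at 3°.
I₂ = I₁ cos²(33° − 3°) = 0.5 I₀ · cos²(30°) = 0.375 I₀.
After rotation:
Unpolarized light through the first polarizer → I₁ = ½ I₀, now polarized at -13°.
I₂ = I₁ cos²(33° + 13°) = 0.5 I₀ · cos²(46°) = 0.2413 I₀.
Ratio = 0.2413 / 0.375 = 0.6434.

I_new/I_old ≈ 0.643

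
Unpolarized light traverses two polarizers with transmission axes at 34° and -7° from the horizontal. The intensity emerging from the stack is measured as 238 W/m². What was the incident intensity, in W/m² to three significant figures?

I₀ ≈ 836 W/m²

Unpolarized light through the first polarizer → I₁ = ½ I₀, now polarized at 34°.
I₂ = I₁ cos²(-7° − 34°) = 0.5 I₀ · cos²(41°) = 0.2848 I₀.
So 238 W/m² = 0.2848 I₀, giving I₀ = 238/0.2848 = 835.7 W/m².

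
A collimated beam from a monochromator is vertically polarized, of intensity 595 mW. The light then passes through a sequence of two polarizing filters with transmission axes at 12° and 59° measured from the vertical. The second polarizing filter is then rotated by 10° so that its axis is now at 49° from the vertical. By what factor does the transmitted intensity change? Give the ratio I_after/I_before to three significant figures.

I_new/I_old ≈ 1.37

Before rotation:
By Malus's law, I₁ = I₀ cos²(12° − 0°) = I₀ cos²(12°) = 0.9568 I₀.
I₂ = I₁ cos²(59° − 12°) = 0.9568 I₀ · cos²(47°) = 0.445 I₀.
After rotation:
I₁ = I₀ cos²(12° − 0°) = I₀ cos²(12°) = 0.9568 I₀.
I₂ = I₁ cos²(49° − 12°) = 0.9568 I₀ · cos²(37°) = 0.6102 I₀.
Ratio = 0.6102 / 0.445 = 1.371.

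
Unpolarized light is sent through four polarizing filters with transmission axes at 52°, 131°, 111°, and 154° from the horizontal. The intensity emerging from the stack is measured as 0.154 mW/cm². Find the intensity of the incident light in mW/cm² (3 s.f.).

Unpolarized light through the first polarizer → I₁ = ½ I₀, now polarized at 52°.
I₂ = I₁ cos²(131° − 52°) = 0.5 I₀ · cos²(79°) = 0.0182 I₀.
I₃ = I₂ cos²(111° − 131°) = 0.0182 I₀ · cos²(20°) = 0.01607 I₀.
I₄ = I₃ cos²(154° − 111°) = 0.01607 I₀ · cos²(43°) = 0.008598 I₀.
So 0.154 mW/cm² = 0.008598 I₀, giving I₀ = 0.154/0.008598 = 17.91 mW/cm².

I₀ ≈ 17.9 mW/cm²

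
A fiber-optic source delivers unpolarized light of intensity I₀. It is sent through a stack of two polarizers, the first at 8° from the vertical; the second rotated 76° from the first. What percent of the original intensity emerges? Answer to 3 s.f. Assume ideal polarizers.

Unpolarized light through the first polarizer → I₁ = ½ I₀, now polarized at 8°.
I₂ = I₁ cos²(76°) = 0.5 · 0.05853 I₀ = 0.02926 I₀.
That is 2.926% of the incident intensity.

≈ 2.93%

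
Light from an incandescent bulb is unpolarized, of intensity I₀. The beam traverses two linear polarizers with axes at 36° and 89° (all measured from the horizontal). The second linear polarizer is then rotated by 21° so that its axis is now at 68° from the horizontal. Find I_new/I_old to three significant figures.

I_new/I_old ≈ 1.99

Before rotation:
Unpolarized light through the first polarizer → I₁ = ½ I₀, now polarized at 36°.
I₂ = I₁ cos²(89° − 36°) = 0.5 I₀ · cos²(53°) = 0.1811 I₀.
After rotation:
Unpolarized light through the first polarizer → I₁ = ½ I₀, now polarized at 36°.
I₂ = I₁ cos²(68° − 36°) = 0.5 I₀ · cos²(32°) = 0.3596 I₀.
Ratio = 0.3596 / 0.1811 = 1.986.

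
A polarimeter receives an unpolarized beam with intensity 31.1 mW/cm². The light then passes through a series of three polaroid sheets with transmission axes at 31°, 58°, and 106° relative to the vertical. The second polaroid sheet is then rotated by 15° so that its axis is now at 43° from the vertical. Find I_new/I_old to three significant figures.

I_new/I_old ≈ 0.555

Before rotation:
Unpolarized light through the first polarizer → I₁ = ½ I₀, now polarized at 31°.
I₂ = I₁ cos²(58° − 31°) = 0.5 I₀ · cos²(27°) = 0.3969 I₀.
I₃ = I₂ cos²(106° − 58°) = 0.3969 I₀ · cos²(48°) = 0.1777 I₀.
After rotation:
Unpolarized light through the first polarizer → I₁ = ½ I₀, now polarized at 31°.
I₂ = I₁ cos²(43° − 31°) = 0.5 I₀ · cos²(12°) = 0.4784 I₀.
I₃ = I₂ cos²(106° − 43°) = 0.4784 I₀ · cos²(63°) = 0.0986 I₀.
Ratio = 0.0986 / 0.1777 = 0.5548.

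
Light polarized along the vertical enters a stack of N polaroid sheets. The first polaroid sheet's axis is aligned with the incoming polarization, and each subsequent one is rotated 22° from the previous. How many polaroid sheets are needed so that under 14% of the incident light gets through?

N = 15

First polarizer is aligned with the polarization: full transmission.
Each further stage multiplies by cos²(22°) = 0.8597.
After N polarizers: T = 0.8597^(N−1). Require T < 0.14 ⇒ N−1 > ln(0.14)/ln(0.8597) = 13.00, so N−1 ≥ 14 and N = 15.
Check: N=15 gives T = 0.1204 < 0.14; N=14 gives T = 0.1401.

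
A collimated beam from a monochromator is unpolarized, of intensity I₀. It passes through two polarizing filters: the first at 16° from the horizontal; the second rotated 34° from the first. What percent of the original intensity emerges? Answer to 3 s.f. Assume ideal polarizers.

Unpolarized light through the first polarizer → I₁ = ½ I₀, now polarized at 16°.
I₂ = I₁ cos²(34°) = 0.5 · 0.6873 I₀ = 0.3437 I₀.
That is 34.37% of the incident intensity.

≈ 34.4%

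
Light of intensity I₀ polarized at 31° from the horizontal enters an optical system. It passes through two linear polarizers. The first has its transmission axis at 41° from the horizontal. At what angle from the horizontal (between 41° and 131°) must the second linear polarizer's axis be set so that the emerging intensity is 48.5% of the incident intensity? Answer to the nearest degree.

θ ≈ 86°

I₁ = I₀ cos²(41° − 31°) = I₀ cos²(10°) = 0.9698 I₀.
Need I₂/I₀ = 0.485, so cos²(θ − 41°) = 0.485 / 0.9698 = 0.5001.
θ − 41° = arccos(√0.5001) = 45.0°, giving θ ≈ 41 + 45.0 = 86.0°.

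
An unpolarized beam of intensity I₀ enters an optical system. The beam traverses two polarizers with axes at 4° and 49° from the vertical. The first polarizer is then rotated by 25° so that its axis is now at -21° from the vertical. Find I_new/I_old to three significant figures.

Before rotation:
Unpolarized light through the first polarizer → I₁ = ½ I₀, now polarized at 4°.
I₂ = I₁ cos²(49° − 4°) = 0.5 I₀ · cos²(45°) = 0.25 I₀.
After rotation:
Unpolarized light through the first polarizer → I₁ = ½ I₀, now polarized at -21°.
I₂ = I₁ cos²(49° + 21°) = 0.5 I₀ · cos²(70°) = 0.05849 I₀.
Ratio = 0.05849 / 0.25 = 0.234.

I_new/I_old ≈ 0.234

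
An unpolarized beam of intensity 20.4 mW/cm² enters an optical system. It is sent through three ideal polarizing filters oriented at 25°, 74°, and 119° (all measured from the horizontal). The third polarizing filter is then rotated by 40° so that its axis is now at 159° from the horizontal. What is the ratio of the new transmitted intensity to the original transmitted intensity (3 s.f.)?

I_new/I_old ≈ 0.0152

Before rotation:
Unpolarized light through the first polarizer → I₁ = ½ I₀, now polarized at 25°.
I₂ = I₁ cos²(74° − 25°) = 0.5 I₀ · cos²(49°) = 0.2152 I₀.
I₃ = I₂ cos²(119° − 74°) = 0.2152 I₀ · cos²(45°) = 0.1076 I₀.
After rotation:
Unpolarized light through the first polarizer → I₁ = ½ I₀, now polarized at 25°.
I₂ = I₁ cos²(74° − 25°) = 0.5 I₀ · cos²(49°) = 0.2152 I₀.
I₃ = I₂ cos²(159° − 74°) = 0.2152 I₀ · cos²(85°) = 0.001635 I₀.
Ratio = 0.001635 / 0.1076 = 0.01519.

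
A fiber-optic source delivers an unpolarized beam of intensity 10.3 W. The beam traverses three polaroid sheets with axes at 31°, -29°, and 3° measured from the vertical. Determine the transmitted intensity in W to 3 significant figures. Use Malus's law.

Unpolarized light through the first polarizer → I₁ = 10.3 W/2 = 5.15 W, polarized at 31°.
I₂ = I₁ · cos²(60°) = 5.15 · 0.25 = 1.288 W.
I₃ = I₂ · cos²(32°) = 1.288 · 0.7192 = 0.926 W.

I ≈ 0.926 W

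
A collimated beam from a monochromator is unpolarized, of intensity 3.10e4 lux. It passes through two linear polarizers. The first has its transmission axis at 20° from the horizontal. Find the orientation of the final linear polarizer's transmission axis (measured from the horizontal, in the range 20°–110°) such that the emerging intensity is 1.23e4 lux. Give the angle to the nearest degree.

Unpolarized light through the first polarizer → I₁ = ½ I₀, now polarized at 20°.
Target fraction: 1.23e4 / 3.10e4 lux = 0.3968 of I₀.
Need I₂/I₀ = 0.3968, so cos²(θ − 20°) = 0.3968 / 0.5 = 0.7935.
θ − 20° = arccos(√0.7935) = 27.0°, giving θ ≈ 20 + 27.0 = 47.0°.

θ ≈ 47°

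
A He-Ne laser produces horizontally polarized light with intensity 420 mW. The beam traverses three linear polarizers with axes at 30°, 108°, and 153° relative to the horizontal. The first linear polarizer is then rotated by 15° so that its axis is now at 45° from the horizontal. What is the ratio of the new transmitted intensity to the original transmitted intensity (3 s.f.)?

I_new/I_old ≈ 3.18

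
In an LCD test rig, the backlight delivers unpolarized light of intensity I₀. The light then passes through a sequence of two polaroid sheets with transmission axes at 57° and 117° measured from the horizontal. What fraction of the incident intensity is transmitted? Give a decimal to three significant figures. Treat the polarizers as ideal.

Unpolarized light through the first polarizer → I₁ = ½ I₀, now polarized at 57°.
I₂ = I₁ cos²(117° − 57°) = 0.5 I₀ · cos²(60°) = 0.125 I₀.
Transmitted fraction = 0.125.

≈ 0.125 I₀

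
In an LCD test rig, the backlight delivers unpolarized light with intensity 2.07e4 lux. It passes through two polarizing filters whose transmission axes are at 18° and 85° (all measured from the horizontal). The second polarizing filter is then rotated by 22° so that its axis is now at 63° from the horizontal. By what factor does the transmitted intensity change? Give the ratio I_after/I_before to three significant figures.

Before rotation:
Unpolarized light through the first polarizer → I₁ = ½ I₀, now polarized at 18°.
I₂ = I₁ cos²(85° − 18°) = 0.5 I₀ · cos²(67°) = 0.07634 I₀.
After rotation:
Unpolarized light through the first polarizer → I₁ = ½ I₀, now polarized at 18°.
I₂ = I₁ cos²(63° − 18°) = 0.5 I₀ · cos²(45°) = 0.25 I₀.
Ratio = 0.25 / 0.07634 = 3.275.

I_new/I_old ≈ 3.28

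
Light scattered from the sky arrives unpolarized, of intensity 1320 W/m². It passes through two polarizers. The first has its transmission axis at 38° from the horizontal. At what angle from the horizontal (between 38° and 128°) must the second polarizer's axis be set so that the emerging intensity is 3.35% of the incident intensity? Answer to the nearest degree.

Unpolarized light through the first polarizer → I₁ = ½ I₀, now polarized at 38°.
Need I₂/I₀ = 0.0335, so cos²(θ − 38°) = 0.0335 / 0.5 = 0.067.
θ − 38° = arccos(√0.067) = 75.0°, giving θ ≈ 38 + 75.0 = 113.0°.

θ ≈ 113°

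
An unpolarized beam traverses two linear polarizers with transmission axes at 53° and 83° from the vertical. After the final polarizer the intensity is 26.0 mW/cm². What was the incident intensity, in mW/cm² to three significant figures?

I₀ ≈ 69.3 mW/cm²

Unpolarized light through the first polarizer → I₁ = ½ I₀, now polarized at 53°.
I₂ = I₁ cos²(83° − 53°) = 0.5 I₀ · cos²(30°) = 0.375 I₀.
So 26.0 mW/cm² = 0.375 I₀, giving I₀ = 26.0/0.375 = 69.33 mW/cm².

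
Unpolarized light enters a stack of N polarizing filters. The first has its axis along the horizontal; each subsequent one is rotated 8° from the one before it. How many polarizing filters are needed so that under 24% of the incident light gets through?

N = 39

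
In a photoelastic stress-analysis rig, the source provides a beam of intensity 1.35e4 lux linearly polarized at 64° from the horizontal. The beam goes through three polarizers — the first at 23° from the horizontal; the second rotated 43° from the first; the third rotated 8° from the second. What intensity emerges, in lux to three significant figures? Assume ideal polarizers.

I ≈ 4030 lux

By Malus's law, I₁ = 1.35e4 lux · cos²(41°) = 7689 lux.
I₂ = I₁ · cos²(43°) = 7689 · 0.5349 = 4113 lux.
I₃ = I₂ · cos²(8°) = 4113 · 0.9806 = 4033 lux.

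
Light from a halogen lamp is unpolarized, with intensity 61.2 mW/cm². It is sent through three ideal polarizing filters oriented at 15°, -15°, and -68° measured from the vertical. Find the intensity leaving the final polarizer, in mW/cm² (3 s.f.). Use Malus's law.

Unpolarized light through the first polarizer → I₁ = 61.2 mW/cm²/2 = 30.6 mW/cm², polarized at 15°.
I₂ = I₁ · cos²(30°) = 30.6 · 0.75 = 22.95 mW/cm².
I₃ = I₂ · cos²(53°) = 22.95 · 0.3622 = 8.312 mW/cm².

I ≈ 8.31 mW/cm²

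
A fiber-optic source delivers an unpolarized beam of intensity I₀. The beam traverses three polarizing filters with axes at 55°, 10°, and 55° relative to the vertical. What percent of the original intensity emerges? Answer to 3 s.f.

Unpolarized light through the first polarizer → I₁ = ½ I₀, now polarized at 55°.
I₂ = I₁ cos²(10° − 55°) = 0.5 I₀ · cos²(45°) = 0.25 I₀.
I₃ = I₂ cos²(55° − 10°) = 0.25 I₀ · cos²(45°) = 0.125 I₀.
That is 12.5% of the incident intensity.

≈ 12.5%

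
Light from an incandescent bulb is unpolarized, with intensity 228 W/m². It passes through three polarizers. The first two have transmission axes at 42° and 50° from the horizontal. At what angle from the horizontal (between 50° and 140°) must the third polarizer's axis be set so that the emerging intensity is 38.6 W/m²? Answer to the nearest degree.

θ ≈ 104°

Unpolarized light through the first polarizer → I₁ = ½ I₀, now polarized at 42°.
I₂ = I₁ cos²(50° − 42°) = 0.5 I₀ · cos²(8°) = 0.4903 I₀.
Target fraction: 38.6 / 228 W/m² = 0.1693 of I₀.
Need I₃/I₀ = 0.1693, so cos²(θ − 50°) = 0.1693 / 0.4903 = 0.3453.
θ − 50° = arccos(√0.3453) = 54.0°, giving θ ≈ 50 + 54.0 = 104.0°.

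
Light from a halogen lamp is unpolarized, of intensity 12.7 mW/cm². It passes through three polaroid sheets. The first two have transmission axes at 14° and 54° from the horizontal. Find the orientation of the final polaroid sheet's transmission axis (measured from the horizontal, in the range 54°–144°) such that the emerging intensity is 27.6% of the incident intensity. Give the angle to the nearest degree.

θ ≈ 68°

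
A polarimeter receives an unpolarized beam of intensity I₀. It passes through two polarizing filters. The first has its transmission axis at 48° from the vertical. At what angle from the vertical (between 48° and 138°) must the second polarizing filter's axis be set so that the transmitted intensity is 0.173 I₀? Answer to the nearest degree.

θ ≈ 102°

Unpolarized light through the first polarizer → I₁ = ½ I₀, now polarized at 48°.
Need I₂/I₀ = 0.173, so cos²(θ − 48°) = 0.173 / 0.5 = 0.346.
θ − 48° = arccos(√0.346) = 54.0°, giving θ ≈ 48 + 54.0 = 102.0°.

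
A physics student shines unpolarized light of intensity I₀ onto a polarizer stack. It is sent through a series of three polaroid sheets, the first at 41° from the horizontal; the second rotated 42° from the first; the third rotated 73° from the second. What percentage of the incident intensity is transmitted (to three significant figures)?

≈ 2.36%

Unpolarized light through the first polarizer → I₁ = ½ I₀, now polarized at 41°.
I₂ = I₁ cos²(42°) = 0.5 · 0.5523 I₀ = 0.2761 I₀.
I₃ = I₂ cos²(73°) = 0.2761 · 0.08548 I₀ = 0.0236 I₀.
That is 2.36% of the incident intensity.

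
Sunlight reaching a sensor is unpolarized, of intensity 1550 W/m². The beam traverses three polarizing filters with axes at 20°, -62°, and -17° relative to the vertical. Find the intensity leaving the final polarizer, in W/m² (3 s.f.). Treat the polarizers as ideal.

I ≈ 7.51 W/m²

Unpolarized light through the first polarizer → I₁ = 1550 W/m²/2 = 775 W/m², polarized at 20°.
I₂ = I₁ · cos²(82°) = 775 · 0.01937 = 15.01 W/m².
I₃ = I₂ · cos²(45°) = 15.01 · 0.5 = 7.506 W/m².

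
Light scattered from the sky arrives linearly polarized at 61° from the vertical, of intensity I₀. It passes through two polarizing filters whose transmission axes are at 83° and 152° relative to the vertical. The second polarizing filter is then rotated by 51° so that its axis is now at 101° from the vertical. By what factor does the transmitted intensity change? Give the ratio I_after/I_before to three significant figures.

I_new/I_old ≈ 7.04

Before rotation:
I₁ = I₀ cos²(83° − 61°) = I₀ cos²(22°) = 0.8597 I₀.
I₂ = I₁ cos²(152° − 83°) = 0.8597 I₀ · cos²(69°) = 0.1104 I₀.
After rotation:
I₁ = I₀ cos²(83° − 61°) = I₀ cos²(22°) = 0.8597 I₀.
I₂ = I₁ cos²(101° − 83°) = 0.8597 I₀ · cos²(18°) = 0.7776 I₀.
Ratio = 0.7776 / 0.1104 = 7.043.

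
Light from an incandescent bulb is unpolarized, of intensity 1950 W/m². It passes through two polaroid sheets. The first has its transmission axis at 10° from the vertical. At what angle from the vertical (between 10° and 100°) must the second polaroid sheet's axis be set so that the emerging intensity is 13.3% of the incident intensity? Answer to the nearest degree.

θ ≈ 69°

Unpolarized light through the first polarizer → I₁ = ½ I₀, now polarized at 10°.
Need I₂/I₀ = 0.133, so cos²(θ − 10°) = 0.133 / 0.5 = 0.266.
θ − 10° = arccos(√0.266) = 59.0°, giving θ ≈ 10 + 59.0 = 69.0°.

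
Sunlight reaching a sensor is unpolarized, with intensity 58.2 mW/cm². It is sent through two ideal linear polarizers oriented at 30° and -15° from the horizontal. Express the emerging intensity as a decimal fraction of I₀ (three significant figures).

I/I₀ ≈ 0.250

Unpolarized light through the first polarizer → I₁ = 58.2 mW/cm²/2 = 29.1 mW/cm², polarized at 30°.
I₂ = I₁ · cos²(45°) = 29.1 · 0.5 = 14.55 mW/cm².
Transmitted fraction = 0.25.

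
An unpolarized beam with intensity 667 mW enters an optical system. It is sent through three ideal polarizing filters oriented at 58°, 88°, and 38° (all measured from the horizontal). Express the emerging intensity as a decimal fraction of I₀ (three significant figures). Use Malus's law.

Unpolarized light through the first polarizer → I₁ = 667 mW/2 = 333.5 mW, polarized at 58°.
I₂ = I₁ · cos²(30°) = 333.5 · 0.75 = 250.1 mW.
I₃ = I₂ · cos²(50°) = 250.1 · 0.4132 = 103.3 mW.
Transmitted fraction = 0.1549.

I/I₀ ≈ 0.155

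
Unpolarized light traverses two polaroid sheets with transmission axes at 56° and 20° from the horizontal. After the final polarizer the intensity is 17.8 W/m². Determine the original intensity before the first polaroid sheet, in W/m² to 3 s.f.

I₀ ≈ 54.4 W/m²

Unpolarized light through the first polarizer → I₁ = ½ I₀, now polarized at 56°.
I₂ = I₁ cos²(20° − 56°) = 0.5 I₀ · cos²(36°) = 0.3273 I₀.
So 17.8 W/m² = 0.3273 I₀, giving I₀ = 17.8/0.3273 = 54.39 W/m².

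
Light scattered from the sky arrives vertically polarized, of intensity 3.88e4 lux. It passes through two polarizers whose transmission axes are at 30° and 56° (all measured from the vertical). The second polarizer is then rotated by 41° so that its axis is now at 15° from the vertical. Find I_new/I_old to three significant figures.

Before rotation:
I₁ = I₀ cos²(30° − 0°) = I₀ cos²(30°) = 0.75 I₀.
I₂ = I₁ cos²(56° − 30°) = 0.75 I₀ · cos²(26°) = 0.6059 I₀.
After rotation:
I₁ = I₀ cos²(30° − 0°) = I₀ cos²(30°) = 0.75 I₀.
I₂ = I₁ cos²(15° − 30°) = 0.75 I₀ · cos²(15°) = 0.6998 I₀.
Ratio = 0.6998 / 0.6059 = 1.155.

I_new/I_old ≈ 1.15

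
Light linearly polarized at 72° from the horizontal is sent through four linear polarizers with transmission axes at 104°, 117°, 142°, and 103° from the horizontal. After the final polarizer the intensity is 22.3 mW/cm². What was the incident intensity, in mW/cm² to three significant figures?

By Malus's law, I₁ = I₀ cos²(104° − 72°) = I₀ cos²(32°) = 0.7192 I₀.
I₂ = I₁ cos²(117° − 104°) = 0.7192 I₀ · cos²(13°) = 0.6828 I₀.
I₃ = I₂ cos²(142° − 117°) = 0.6828 I₀ · cos²(25°) = 0.5608 I₀.
I₄ = I₃ cos²(103° − 142°) = 0.5608 I₀ · cos²(39°) = 0.3387 I₀.
So 22.3 mW/cm² = 0.3387 I₀, giving I₀ = 22.3/0.3387 = 65.84 mW/cm².

I₀ ≈ 65.8 mW/cm²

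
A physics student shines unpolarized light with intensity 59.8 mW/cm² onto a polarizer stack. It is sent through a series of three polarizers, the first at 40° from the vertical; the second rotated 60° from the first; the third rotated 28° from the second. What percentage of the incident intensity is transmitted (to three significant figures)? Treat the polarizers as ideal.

≈ 9.74%

Unpolarized light through the first polarizer → I₁ = 59.8 mW/cm²/2 = 29.9 mW/cm², polarized at 40°.
I₂ = I₁ · cos²(60°) = 29.9 · 0.25 = 7.475 mW/cm².
I₃ = I₂ · cos²(28°) = 7.475 · 0.7796 = 5.827 mW/cm².
That is 9.745% of the incident intensity.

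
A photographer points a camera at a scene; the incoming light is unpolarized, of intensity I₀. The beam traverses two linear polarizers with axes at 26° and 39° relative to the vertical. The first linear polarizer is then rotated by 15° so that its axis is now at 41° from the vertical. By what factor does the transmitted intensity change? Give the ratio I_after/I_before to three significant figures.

Before rotation:
Unpolarized light through the first polarizer → I₁ = ½ I₀, now polarized at 26°.
I₂ = I₁ cos²(39° − 26°) = 0.5 I₀ · cos²(13°) = 0.4747 I₀.
After rotation:
Unpolarized light through the first polarizer → I₁ = ½ I₀, now polarized at 41°.
I₂ = I₁ cos²(39° − 41°) = 0.5 I₀ · cos²(2°) = 0.4994 I₀.
Ratio = 0.4994 / 0.4747 = 1.052.

I_new/I_old ≈ 1.05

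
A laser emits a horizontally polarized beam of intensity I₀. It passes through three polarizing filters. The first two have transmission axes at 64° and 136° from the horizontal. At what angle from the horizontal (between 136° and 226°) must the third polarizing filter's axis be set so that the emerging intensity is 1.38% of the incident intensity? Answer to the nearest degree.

I₁ = I₀ cos²(64° − 0°) = I₀ cos²(64°) = 0.1922 I₀.
I₂ = I₁ cos²(136° − 64°) = 0.1922 I₀ · cos²(72°) = 0.01835 I₀.
Need I₃/I₀ = 0.0138, so cos²(θ − 136°) = 0.0138 / 0.01835 = 0.752.
θ − 136° = arccos(√0.752) = 29.9°, giving θ ≈ 136 + 29.9 = 165.9°.

θ ≈ 166°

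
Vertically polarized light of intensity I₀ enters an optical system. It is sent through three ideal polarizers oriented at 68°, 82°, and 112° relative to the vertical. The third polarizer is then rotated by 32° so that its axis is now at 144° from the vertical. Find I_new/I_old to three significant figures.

I_new/I_old ≈ 0.294

Before rotation:
I₁ = I₀ cos²(68° − 0°) = I₀ cos²(68°) = 0.1403 I₀.
I₂ = I₁ cos²(82° − 68°) = 0.1403 I₀ · cos²(14°) = 0.1321 I₀.
I₃ = I₂ cos²(112° − 82°) = 0.1321 I₀ · cos²(30°) = 0.09909 I₀.
After rotation:
I₁ = I₀ cos²(68° − 0°) = I₀ cos²(68°) = 0.1403 I₀.
I₂ = I₁ cos²(82° − 68°) = 0.1403 I₀ · cos²(14°) = 0.1321 I₀.
I₃ = I₂ cos²(144° − 82°) = 0.1321 I₀ · cos²(62°) = 0.02912 I₀.
Ratio = 0.02912 / 0.09909 = 0.2939.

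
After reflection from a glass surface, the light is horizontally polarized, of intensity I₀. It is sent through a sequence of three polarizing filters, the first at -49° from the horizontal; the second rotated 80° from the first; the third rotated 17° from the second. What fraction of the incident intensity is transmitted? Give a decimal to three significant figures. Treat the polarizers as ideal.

By Malus's law, I₁ = I₀ cos²(-49° − 0°) = I₀ cos²(49°) = 0.4304 I₀.
I₂ = I₁ cos²(80°) = 0.4304 · 0.03015 I₀ = 0.01298 I₀.
I₃ = I₂ cos²(17°) = 0.01298 · 0.9145 I₀ = 0.01187 I₀.
Transmitted fraction = 0.01187.

≈ 0.0119 I₀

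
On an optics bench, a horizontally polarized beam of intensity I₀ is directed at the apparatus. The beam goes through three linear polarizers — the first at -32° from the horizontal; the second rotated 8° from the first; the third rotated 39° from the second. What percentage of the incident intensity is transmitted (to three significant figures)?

By Malus's law, I₁ = I₀ cos²(-32° − 0°) = I₀ cos²(32°) = 0.7192 I₀.
I₂ = I₁ cos²(8°) = 0.7192 · 0.9806 I₀ = 0.7053 I₀.
I₃ = I₂ cos²(39°) = 0.7053 · 0.604 I₀ = 0.4259 I₀.
That is 42.59% of the incident intensity.

≈ 42.6%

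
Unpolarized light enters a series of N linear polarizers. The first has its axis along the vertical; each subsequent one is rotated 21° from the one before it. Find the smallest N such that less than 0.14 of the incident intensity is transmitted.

First polarizer halves the unpolarized light: factor 1/2.
Each further stage multiplies by cos²(21°) = 0.8716.
After N polarizers: T = 0.5·0.8716^(N−1). Require T < 0.14 ⇒ N−1 > ln(0.14/0.5)/ln(0.8716) = 9.26, so N−1 ≥ 10 and N = 11.
Check: N=11 gives T = 0.1265 < 0.14; N=10 gives T = 0.1451.

N = 11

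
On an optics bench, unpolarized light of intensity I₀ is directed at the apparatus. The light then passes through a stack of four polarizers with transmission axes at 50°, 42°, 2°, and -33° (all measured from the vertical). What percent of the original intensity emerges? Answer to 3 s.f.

≈ 19.3%

Unpolarized light through the first polarizer → I₁ = ½ I₀, now polarized at 50°.
I₂ = I₁ cos²(42° − 50°) = 0.5 I₀ · cos²(8°) = 0.4903 I₀.
I₃ = I₂ cos²(2° − 42°) = 0.4903 I₀ · cos²(40°) = 0.2877 I₀.
I₄ = I₃ cos²(-33° − 2°) = 0.2877 I₀ · cos²(35°) = 0.1931 I₀.
That is 19.31% of the incident intensity.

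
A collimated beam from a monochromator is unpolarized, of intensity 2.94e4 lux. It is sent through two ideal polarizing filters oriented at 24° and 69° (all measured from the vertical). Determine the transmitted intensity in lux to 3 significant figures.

I ≈ 7350 lux

Unpolarized light through the first polarizer → I₁ = 2.94e4 lux/2 = 1.47e+04 lux, polarized at 24°.
I₂ = I₁ · cos²(45°) = 1.47e+04 · 0.5 = 7350 lux.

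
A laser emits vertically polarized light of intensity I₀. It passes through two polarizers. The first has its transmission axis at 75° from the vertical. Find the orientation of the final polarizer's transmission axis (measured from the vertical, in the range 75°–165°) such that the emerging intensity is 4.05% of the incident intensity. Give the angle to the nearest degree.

I₁ = I₀ cos²(75° − 0°) = I₀ cos²(75°) = 0.06699 I₀.
Need I₂/I₀ = 0.0405, so cos²(θ − 75°) = 0.0405 / 0.06699 = 0.6046.
θ − 75° = arccos(√0.6046) = 39.0°, giving θ ≈ 75 + 39.0 = 114.0°.

θ ≈ 114°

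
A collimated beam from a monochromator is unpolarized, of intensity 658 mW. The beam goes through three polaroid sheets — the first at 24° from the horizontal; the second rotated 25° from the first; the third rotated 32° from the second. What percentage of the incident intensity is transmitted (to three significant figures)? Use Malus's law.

Unpolarized light through the first polarizer → I₁ = 658 mW/2 = 329 mW, polarized at 24°.
I₂ = I₁ · cos²(25°) = 329 · 0.8214 = 270.2 mW.
I₃ = I₂ · cos²(32°) = 270.2 · 0.7192 = 194.4 mW.
That is 29.54% of the incident intensity.

≈ 29.5%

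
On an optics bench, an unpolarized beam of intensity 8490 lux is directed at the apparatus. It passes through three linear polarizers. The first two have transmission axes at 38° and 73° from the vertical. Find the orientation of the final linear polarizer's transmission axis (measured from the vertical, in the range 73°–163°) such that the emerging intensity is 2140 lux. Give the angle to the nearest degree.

Unpolarized light through the first polarizer → I₁ = ½ I₀, now polarized at 38°.
I₂ = I₁ cos²(73° − 38°) = 0.5 I₀ · cos²(35°) = 0.3355 I₀.
Target fraction: 2140 / 8490 lux = 0.2521 of I₀.
Need I₃/I₀ = 0.2521, so cos²(θ − 73°) = 0.2521 / 0.3355 = 0.7513.
θ − 73° = arccos(√0.7513) = 29.9°, giving θ ≈ 73 + 29.9 = 102.9°.

θ ≈ 103°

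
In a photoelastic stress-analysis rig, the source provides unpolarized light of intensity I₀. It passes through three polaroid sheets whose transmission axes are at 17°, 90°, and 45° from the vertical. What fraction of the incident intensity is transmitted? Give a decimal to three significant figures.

≈ 0.0214 I₀

Unpolarized light through the first polarizer → I₁ = ½ I₀, now polarized at 17°.
I₂ = I₁ cos²(90° − 17°) = 0.5 I₀ · cos²(73°) = 0.04274 I₀.
I₃ = I₂ cos²(45° − 90°) = 0.04274 I₀ · cos²(45°) = 0.02137 I₀.
Transmitted fraction = 0.02137.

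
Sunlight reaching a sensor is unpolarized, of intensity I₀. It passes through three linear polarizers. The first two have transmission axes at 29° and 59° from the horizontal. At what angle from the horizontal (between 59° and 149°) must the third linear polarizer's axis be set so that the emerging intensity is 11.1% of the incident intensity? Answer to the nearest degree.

θ ≈ 116°

Unpolarized light through the first polarizer → I₁ = ½ I₀, now polarized at 29°.
I₂ = I₁ cos²(59° − 29°) = 0.5 I₀ · cos²(30°) = 0.375 I₀.
Need I₃/I₀ = 0.111, so cos²(θ − 59°) = 0.111 / 0.375 = 0.296.
θ − 59° = arccos(√0.296) = 57.0°, giving θ ≈ 59 + 57.0 = 116.0°.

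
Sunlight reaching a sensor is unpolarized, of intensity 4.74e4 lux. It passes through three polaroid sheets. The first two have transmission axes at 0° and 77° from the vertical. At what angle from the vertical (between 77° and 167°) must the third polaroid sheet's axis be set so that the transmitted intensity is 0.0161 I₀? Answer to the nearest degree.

Unpolarized light through the first polarizer → I₁ = ½ I₀, now polarized at 0°.
I₂ = I₁ cos²(77° − 0°) = 0.5 I₀ · cos²(77°) = 0.0253 I₀.
Need I₃/I₀ = 0.0161, so cos²(θ − 77°) = 0.0161 / 0.0253 = 0.6363.
θ − 77° = arccos(√0.6363) = 37.1°, giving θ ≈ 77 + 37.1 = 114.1°.

θ ≈ 114°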